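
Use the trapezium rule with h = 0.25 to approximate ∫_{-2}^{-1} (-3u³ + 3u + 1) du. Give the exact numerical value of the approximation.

h = (-1 − (-2))/4 = 0.25.
Nodes u₀,…,u₄ = -2, -1.75, -1.5, -1.25, -1.
f(u) = -3u³ + 3u + 1: f₀=19, f₁=11.828125, f₂=6.625, f₃=3.109375, f₄=1.
(h/2)·[f₀ + 2f₁ + 2f₂ + 2f₃ + f₄] = 0.125·(63.125) = 7.890625.

7.890625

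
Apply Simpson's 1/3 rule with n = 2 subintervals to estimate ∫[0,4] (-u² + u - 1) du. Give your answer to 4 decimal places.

h = (4 − 0)/2 = 2.
Nodes u₀,…,u₂ = 0, 2, 4.
f(u) = -u² + u - 1: f₀=-1, f₁=-3, f₂=-13.
(h/3)·[f₀ + 4f₁ + f₂] = 0.666667·(-26) = -17.3333.

-17.3333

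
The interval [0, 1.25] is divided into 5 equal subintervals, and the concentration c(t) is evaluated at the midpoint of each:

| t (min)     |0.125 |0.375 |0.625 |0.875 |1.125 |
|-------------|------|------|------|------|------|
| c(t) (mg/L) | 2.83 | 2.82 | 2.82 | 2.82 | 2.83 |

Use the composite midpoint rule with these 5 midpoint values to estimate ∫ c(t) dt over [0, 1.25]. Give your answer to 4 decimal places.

3.5300

h = 0.25, n = 5.
h·[y(m₁) + y(m₂) + y(m₃) + y(m₄) + y(m₅)] = 0.25·(14.12) = 3.5300.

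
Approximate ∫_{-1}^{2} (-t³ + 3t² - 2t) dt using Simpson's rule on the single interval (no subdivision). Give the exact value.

S = (b−a)/6 · [f(-1) + 4f(0.5) + f(2)] = 0.5·[6 + 4·(-0.375) + 0] = 2.25.

2.25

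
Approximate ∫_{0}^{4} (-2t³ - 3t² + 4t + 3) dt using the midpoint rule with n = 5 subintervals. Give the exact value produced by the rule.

-144.8

h = (4 − 0)/5 = 0.8.
Midpoints m₁,…,m₅ = 0.4, 1.2, 2, 2.8, 3.6.
f(m₁)=3.992, f(m₂)=0.024, f(m₃)=-17, f(m₄)=-53.224, f(m₅)=-114.792.
h·[f(m₁) + f(m₂) + f(m₃) + f(m₄) + f(m₅)] = 0.8·(-181) = -144.8.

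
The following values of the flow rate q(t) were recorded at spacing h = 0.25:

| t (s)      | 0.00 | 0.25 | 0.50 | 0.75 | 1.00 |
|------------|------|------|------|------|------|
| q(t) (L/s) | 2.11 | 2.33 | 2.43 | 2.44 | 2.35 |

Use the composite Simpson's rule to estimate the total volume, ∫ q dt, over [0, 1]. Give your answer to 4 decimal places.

2.3667

h = 0.25, n = 4.
(h/3)·[y₀ + 4y₁ + 2y₂ + 4y₃ + y₄] = 0.083333·(28.40) = 2.3667.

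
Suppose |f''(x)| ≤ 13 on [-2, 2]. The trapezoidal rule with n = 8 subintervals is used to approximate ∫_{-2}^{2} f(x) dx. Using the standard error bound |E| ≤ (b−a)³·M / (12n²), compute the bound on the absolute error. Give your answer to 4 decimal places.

|E| ≤ (4)³·13 / (12·8²) = 832/768 = 1.0833.

1.0833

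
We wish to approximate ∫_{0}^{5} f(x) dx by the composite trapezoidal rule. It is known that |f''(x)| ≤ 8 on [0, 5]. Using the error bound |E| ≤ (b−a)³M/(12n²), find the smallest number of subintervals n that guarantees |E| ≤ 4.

5

Need 1000/(12n²) ≤ 4.
n² ≥ 1000/(12·4) = 20.8333 ⇒ n ≥ 4.5644, so the smallest n is 5.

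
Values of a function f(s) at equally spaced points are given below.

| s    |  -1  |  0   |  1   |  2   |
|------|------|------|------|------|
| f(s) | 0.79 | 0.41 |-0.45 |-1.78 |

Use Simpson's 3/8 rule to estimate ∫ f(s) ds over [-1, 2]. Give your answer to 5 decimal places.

-0.41625

h = 1, n = 3.
(3h/8)·[y₀ + 3y₁ + 3y₂ + y₃] = 0.375·(-1.11) = -0.41625.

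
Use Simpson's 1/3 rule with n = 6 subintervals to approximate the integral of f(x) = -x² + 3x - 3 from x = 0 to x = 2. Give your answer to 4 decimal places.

-2.6667

h = (2 − 0)/6 = 0.333333.
Nodes x₀,…,x₆ = 0, 0.333333, 0.666667, 1, 1.333333, 1.666667, 2.
f(x) = -x² + 3x - 3: f₀=-3, f₁=-2.111111, f₂=-1.444444, f₃=-1, f₄=-0.777778, f₅=-0.777778, f₆=-1.
(h/3)·[f₀ + 4f₁ + 2f₂ + 4f₃ + 2f₄ + 4f₅ + f₆] = 0.111111·(-24) = -2.6667.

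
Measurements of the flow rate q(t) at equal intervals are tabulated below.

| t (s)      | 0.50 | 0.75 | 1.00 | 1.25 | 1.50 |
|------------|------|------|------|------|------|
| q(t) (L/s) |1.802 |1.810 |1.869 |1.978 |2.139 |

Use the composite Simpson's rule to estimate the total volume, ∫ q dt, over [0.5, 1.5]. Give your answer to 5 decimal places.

1.90258

h = 0.25, n = 4.
(h/3)·[y₀ + 4y₁ + 2y₂ + 4y₃ + y₄] = 0.083333·(22.831) = 1.90258.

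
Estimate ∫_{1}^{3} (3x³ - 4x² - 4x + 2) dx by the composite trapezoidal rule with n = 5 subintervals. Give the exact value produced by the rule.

14.08

h = (3 − 1)/5 = 0.4.
Nodes x₀,…,x₅ = 1, 1.4, 1.8, 2.2, 2.6, 3.
f(x) = 3x³ - 4x² - 4x + 2: f₀=-3, f₁=-3.208, f₂=-0.664, f₃=5.784, f₄=17.288, f₅=35.
(h/2)·[f₀ + 2f₁ + 2f₂ + 2f₃ + 2f₄ + f₅] = 0.2·(70.4) = 14.08.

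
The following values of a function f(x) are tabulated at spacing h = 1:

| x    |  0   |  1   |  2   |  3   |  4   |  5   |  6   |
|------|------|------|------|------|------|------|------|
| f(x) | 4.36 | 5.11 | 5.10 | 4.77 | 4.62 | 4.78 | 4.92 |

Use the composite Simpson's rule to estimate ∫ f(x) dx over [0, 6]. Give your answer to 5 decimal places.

h = 1, n = 6.
(h/3)·[y₀ + 4y₁ + 2y₂ + 4y₃ + 2y₄ + 4y₅ + y₆] = 0.333333·(87.36) = 29.12000.

29.12000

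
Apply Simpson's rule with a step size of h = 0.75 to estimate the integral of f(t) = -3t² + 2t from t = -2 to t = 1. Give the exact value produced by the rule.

h = (1 − (-2))/4 = 0.75.
Nodes t₀,…,t₄ = -2, -1.25, -0.5, 0.25, 1.
f(t) = -3t² + 2t: f₀=-16, f₁=-7.1875, f₂=-1.75, f₃=0.3125, f₄=-1.
(h/3)·[f₀ + 4f₁ + 2f₂ + 4f₃ + f₄] = 0.25·(-48) = -12.

-12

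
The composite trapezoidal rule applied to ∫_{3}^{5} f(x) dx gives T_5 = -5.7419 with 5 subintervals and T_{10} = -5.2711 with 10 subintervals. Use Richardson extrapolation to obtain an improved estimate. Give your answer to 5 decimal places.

R = (4·T_{10} − T_5) / 3 = (4·(-5.2711) − (-5.7419))/3 = (-15.3425)/3 = -5.11417.

-5.11417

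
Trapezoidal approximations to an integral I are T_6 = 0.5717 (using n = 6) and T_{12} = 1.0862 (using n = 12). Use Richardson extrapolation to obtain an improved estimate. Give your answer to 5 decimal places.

R = (4·T_{12} − T_6) / 3 = (4·1.0862 − 0.5717)/3 = (3.7731)/3 = 1.25770.

1.25770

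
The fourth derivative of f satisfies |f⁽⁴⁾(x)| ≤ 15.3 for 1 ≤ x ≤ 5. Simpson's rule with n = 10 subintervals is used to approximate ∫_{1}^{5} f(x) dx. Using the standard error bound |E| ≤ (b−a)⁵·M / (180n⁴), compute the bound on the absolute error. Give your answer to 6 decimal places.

0.008704

|E| ≤ (4)⁵·15.3 / (180·10⁴) = 15667.2/1800000 = 0.008704.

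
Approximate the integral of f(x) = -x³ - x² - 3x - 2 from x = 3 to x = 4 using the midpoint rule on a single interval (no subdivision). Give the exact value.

-67.625

M = (b−a)·f(3.5) = 1·(-67.625) = -67.625.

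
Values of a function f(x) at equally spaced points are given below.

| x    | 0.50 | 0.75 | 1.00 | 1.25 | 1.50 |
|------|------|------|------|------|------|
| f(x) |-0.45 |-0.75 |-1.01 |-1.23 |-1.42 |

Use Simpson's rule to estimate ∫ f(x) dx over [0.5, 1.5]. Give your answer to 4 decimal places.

-0.9842

h = 0.25, n = 4.
(h/3)·[y₀ + 4y₁ + 2y₂ + 4y₃ + y₄] = 0.083333·(-11.81) = -0.9842.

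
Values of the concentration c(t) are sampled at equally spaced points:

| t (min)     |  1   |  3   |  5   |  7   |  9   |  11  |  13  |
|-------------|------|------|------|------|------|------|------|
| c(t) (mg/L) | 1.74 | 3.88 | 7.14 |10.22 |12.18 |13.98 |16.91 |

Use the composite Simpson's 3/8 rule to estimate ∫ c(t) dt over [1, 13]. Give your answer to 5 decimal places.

112.97250

h = 2, n = 6.
(3h/8)·[y₀ + 3y₁ + 3y₂ + 2y₃ + 3y₄ + 3y₅ + y₆] = 0.75·(150.63) = 112.97250.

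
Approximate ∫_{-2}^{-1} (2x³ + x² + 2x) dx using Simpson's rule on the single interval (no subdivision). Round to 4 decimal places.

-8.1667

S = (b−a)/6 · [f(-2) + 4f(-1.5) + f(-1)] = 0.166667·[(-16) + 4·(-7.5) + (-3)] = -8.1667.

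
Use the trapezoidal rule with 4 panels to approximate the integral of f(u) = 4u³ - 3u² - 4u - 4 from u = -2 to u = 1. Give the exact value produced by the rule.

-32.53125

h = (1 − (-2))/4 = 0.75.
Nodes u₀,…,u₄ = -2, -1.25, -0.5, 0.25, 1.
f(u) = 4u³ - 3u² - 4u - 4: f₀=-40, f₁=-11.5, f₂=-3.25, f₃=-5.125, f₄=-7.
(h/2)·[f₀ + 2f₁ + 2f₂ + 2f₃ + f₄] = 0.375·(-86.75) = -32.53125.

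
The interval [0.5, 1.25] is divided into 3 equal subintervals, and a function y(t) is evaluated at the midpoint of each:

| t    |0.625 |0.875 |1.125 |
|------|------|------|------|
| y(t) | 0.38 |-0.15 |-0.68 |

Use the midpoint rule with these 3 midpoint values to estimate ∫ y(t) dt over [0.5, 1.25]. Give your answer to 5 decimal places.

-0.11250

h = 0.25, n = 3.
h·[y(m₁) + y(m₂) + y(m₃)] = 0.25·(-0.45) = -0.11250.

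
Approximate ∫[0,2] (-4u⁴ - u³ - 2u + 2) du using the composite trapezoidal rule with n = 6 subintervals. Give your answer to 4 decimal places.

h = (2 − 0)/6 = 0.333333.
Nodes u₀,…,u₆ = 0, 0.333333, 0.666667, 1, 1.333333, 1.666667, 2.
f(u) = -4u⁴ - u³ - 2u + 2: f₀=2, f₁=1.246914, f₂=-0.419753, f₃=-5, f₄=-15.679012, f₅=-36.827160, f₆=-74.
(h/2)·[f₀ + 2f₁ + 2f₂ + 2f₃ + 2f₄ + 2f₅ + f₆] = 0.166667·(-185.358025) = -30.8930.

-30.8930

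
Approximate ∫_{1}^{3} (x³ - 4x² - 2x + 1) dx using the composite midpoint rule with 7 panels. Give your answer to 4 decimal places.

h = (3 − 1)/7 = 0.285714.
Midpoints m₁,…,m₇ = 1.142857, 1.428571, 1.714286, 2, 2.285714, 2.571429, 2.857143.
f(m₁)=-5.017493, f(m₂)=-7.104956, f(m₃)=-9.145773, f(m₄)=-11, f(m₅)=-12.527697, f(m₆)=-13.588921, f(m₇)=-14.043732.
h·[f(m₁) + f(m₂) + f(m₃) + f(m₄) + f(m₅) + f(m₆) + f(m₇)] = 0.285714·(-72.428571) = -20.6939.

-20.6939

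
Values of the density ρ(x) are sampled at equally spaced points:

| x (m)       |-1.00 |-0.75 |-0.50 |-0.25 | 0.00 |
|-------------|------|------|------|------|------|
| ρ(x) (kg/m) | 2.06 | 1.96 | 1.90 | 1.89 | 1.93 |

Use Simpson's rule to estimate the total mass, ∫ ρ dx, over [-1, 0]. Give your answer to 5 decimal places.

h = 0.25, n = 4.
(h/3)·[y₀ + 4y₁ + 2y₂ + 4y₃ + y₄] = 0.083333·(23.19) = 1.93250.

1.93250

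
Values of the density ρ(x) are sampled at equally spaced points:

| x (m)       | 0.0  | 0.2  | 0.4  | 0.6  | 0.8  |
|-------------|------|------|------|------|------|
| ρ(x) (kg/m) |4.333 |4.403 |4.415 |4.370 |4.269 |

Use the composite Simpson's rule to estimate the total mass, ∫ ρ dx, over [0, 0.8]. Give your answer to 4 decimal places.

3.5016

h = 0.2, n = 4.
(h/3)·[y₀ + 4y₁ + 2y₂ + 4y₃ + y₄] = 0.066667·(52.524) = 3.5016.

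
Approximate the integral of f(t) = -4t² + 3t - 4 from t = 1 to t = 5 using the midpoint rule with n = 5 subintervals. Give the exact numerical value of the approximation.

-144.48

h = (5 − 1)/5 = 0.8.
Midpoints m₁,…,m₅ = 1.4, 2.2, 3, 3.8, 4.6.
f(m₁)=-7.64, f(m₂)=-16.76, f(m₃)=-31, f(m₄)=-50.36, f(m₅)=-74.84.
h·[f(m₁) + f(m₂) + f(m₃) + f(m₄) + f(m₅)] = 0.8·(-180.6) = -144.48.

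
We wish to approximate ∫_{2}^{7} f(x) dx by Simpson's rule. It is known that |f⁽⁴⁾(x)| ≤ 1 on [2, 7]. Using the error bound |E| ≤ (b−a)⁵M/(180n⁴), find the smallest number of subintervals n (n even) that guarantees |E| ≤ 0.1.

4

Need 3125/(180n⁴) ≤ 0.1.
n⁴ ≥ 3125/(180·0.1) = 173.611 ⇒ n ≥ 3.6299, so the smallest even n is 4. (n must be even for Simpson's rule.)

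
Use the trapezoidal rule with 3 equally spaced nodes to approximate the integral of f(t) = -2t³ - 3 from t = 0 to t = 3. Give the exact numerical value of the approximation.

h = (3 − 0)/2 = 1.5.
Nodes t₀,…,t₂ = 0, 1.5, 3.
f(t) = -2t³ - 3: f₀=-3, f₁=-9.75, f₂=-57.
(h/2)·[f₀ + 2f₁ + f₂] = 0.75·(-79.5) = -59.625.

-59.625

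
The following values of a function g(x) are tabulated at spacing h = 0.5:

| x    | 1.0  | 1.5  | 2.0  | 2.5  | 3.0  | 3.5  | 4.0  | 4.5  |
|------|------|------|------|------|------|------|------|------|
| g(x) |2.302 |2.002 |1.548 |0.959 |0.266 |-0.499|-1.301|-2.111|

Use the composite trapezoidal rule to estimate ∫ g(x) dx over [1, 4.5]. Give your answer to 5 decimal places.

h = 0.5, n = 7.
(h/2)·[y₀ + 2y₁ + 2y₂ + 2y₃ + 2y₄ + 2y₅ + 2y₆ + y₇] = 0.25·(6.141) = 1.53525.

1.53525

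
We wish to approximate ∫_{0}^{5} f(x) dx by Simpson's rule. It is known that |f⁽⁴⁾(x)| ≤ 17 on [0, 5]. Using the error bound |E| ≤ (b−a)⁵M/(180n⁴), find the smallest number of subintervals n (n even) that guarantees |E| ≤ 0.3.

Need 53125/(180n⁴) ≤ 0.3.
n⁴ ≥ 53125/(180·0.3) = 983.796 ⇒ n ≥ 5.6005, so the smallest even n is 6. (n must be even for Simpson's rule.)

6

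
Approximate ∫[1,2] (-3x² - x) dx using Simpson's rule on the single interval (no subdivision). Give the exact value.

-8.5

S = (b−a)/6 · [f(1) + 4f(1.5) + f(2)] = 0.166667·[(-4) + 4·(-8.25) + (-14)] = -8.5.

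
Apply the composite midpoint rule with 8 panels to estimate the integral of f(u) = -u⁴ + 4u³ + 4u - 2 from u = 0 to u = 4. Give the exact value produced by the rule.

h = (4 − 0)/8 = 0.5.
Midpoints m₁,…,m₈ = 0.25, 0.75, 1.25, 1.75, 2.25, 2.75, 3.25, 3.75.
f(m₁)=-0.94140625, f(m₂)=2.37109375, f(m₃)=8.37109375, f(m₄)=17.05859375, f(m₅)=26.93359375, f(m₆)=34.99609375, f(m₇)=36.74609375, f(m₈)=26.18359375.
h·[f(m₁) + f(m₂) + f(m₃) + f(m₄) + f(m₅) + f(m₆) + f(m₇) + f(m₈)] = 0.5·(151.71875) = 75.859375.

75.859375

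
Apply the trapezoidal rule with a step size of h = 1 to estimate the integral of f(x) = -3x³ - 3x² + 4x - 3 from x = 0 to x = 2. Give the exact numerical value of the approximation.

-22

h = (2 − 0)/2 = 1.
Nodes x₀,…,x₂ = 0, 1, 2.
f(x) = -3x³ - 3x² + 4x - 3: f₀=-3, f₁=-5, f₂=-31.
(h/2)·[f₀ + 2f₁ + f₂] = 0.5·(-44) = -22.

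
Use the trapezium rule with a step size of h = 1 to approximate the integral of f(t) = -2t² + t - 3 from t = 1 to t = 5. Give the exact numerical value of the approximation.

h = (5 − 1)/4 = 1.
Nodes t₀,…,t₄ = 1, 2, 3, 4, 5.
f(t) = -2t² + t - 3: f₀=-4, f₁=-9, f₂=-18, f₃=-31, f₄=-48.
(h/2)·[f₀ + 2f₁ + 2f₂ + 2f₃ + f₄] = 0.5·(-168) = -84.

-84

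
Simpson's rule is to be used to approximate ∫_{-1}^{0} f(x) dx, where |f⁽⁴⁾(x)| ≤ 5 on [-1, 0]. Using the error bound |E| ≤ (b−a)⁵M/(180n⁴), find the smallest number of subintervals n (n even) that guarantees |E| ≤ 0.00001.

Need 5/(180n⁴) ≤ 0.00001.
n⁴ ≥ 5/(180·0.00001) = 2777.78 ⇒ n ≥ 7.2598, so the smallest even n is 8. (n must be even for Simpson's rule.)

8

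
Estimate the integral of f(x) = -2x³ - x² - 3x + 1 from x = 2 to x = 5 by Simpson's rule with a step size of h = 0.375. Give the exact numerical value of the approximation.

h = (5 − 2)/8 = 0.375.
Nodes x₀,…,x₈ = 2, 2.375, 2.75, 3.125, 3.5, 3.875, 4.25, 4.625, 5.
f(x) = -2x³ - x² - 3x + 1: f₀=-25, f₁=-38.55859375, f₂=-56.40625, f₃=-79.17578125, f₄=-107.5, f₅=-142.01171875, f₆=-183.34375, f₇=-232.12890625, f₈=-289.
(h/3)·[f₀ + 4f₁ + 2f₂ + 4f₃ + 2f₄ + 4f₅ + 2f₆ + 4f₇ + f₈] = 0.125·(-2976) = -372.

-372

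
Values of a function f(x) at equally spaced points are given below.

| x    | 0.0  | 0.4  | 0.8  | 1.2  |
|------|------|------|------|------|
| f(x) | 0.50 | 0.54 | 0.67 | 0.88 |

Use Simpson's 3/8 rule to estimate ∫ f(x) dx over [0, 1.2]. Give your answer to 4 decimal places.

0.7515

h = 0.4, n = 3.
(3h/8)·[y₀ + 3y₁ + 3y₂ + y₃] = 0.15·(5.01) = 0.7515.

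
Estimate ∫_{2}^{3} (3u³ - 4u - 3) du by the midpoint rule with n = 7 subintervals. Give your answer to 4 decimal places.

35.7117

h = (3 − 2)/7 = 0.142857.
Midpoints m₁,…,m₇ = 2.071429, 2.214286, 2.357143, 2.5, 2.642857, 2.785714, 2.928571.
f(m₁)=15.378644, f(m₂)=20.713192, f(m₃)=26.861152, f(m₄)=33.875, f(m₅)=41.807216, f(m₆)=50.710277, f(m₇)=60.636662.
h·[f(m₁) + f(m₂) + f(m₃) + f(m₄) + f(m₅) + f(m₆) + f(m₇)] = 0.142857·(249.982143) = 35.7117.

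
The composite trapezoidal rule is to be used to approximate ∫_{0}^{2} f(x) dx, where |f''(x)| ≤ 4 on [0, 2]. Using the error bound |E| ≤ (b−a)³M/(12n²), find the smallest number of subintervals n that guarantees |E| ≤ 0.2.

Need 32/(12n²) ≤ 0.2.
n² ≥ 32/(12·0.2) = 13.3333 ⇒ n ≥ 3.6515, so the smallest n is 4.

4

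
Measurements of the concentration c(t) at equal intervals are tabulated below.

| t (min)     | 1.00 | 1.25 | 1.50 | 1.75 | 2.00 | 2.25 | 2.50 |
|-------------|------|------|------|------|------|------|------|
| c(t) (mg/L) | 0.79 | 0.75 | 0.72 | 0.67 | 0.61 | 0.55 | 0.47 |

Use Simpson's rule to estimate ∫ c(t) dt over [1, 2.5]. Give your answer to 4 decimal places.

h = 0.25, n = 6.
(h/3)·[y₀ + 4y₁ + 2y₂ + 4y₃ + 2y₄ + 4y₅ + y₆] = 0.083333·(11.80) = 0.9833.

0.9833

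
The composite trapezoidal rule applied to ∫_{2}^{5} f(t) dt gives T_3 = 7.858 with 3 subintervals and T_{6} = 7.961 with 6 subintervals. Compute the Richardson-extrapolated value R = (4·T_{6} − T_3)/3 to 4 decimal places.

R = (4·T_{6} − T_3) / 3 = (4·7.961 − 7.858)/3 = (23.986)/3 = 7.9953.

7.9953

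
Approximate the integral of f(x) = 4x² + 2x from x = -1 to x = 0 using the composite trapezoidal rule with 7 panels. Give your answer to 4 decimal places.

h = (0 − (-1))/7 = 0.142857.
Nodes x₀,…,x₇ = -1, -0.857143, -0.714286, -0.571429, -0.428571, -0.285714, -0.142857, 0.
f(x) = 4x² + 2x: f₀=2, f₁=1.224490, f₂=0.612245, f₃=0.163265, f₄=-0.122449, f₅=-0.244898, f₆=-0.204082, f₇=0.
(h/2)·[f₀ + 2f₁ + 2f₂ + 2f₃ + 2f₄ + 2f₅ + 2f₆ + f₇] = 0.071429·(4.857143) = 0.3469.

0.3469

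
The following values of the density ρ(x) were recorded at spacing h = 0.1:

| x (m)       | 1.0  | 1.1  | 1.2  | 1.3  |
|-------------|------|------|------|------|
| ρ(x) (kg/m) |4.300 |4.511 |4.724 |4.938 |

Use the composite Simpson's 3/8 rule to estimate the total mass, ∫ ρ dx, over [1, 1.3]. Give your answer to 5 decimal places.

1.38536

h = 0.1, n = 3.
(3h/8)·[y₀ + 3y₁ + 3y₂ + y₃] = 0.0375·(36.943) = 1.38536.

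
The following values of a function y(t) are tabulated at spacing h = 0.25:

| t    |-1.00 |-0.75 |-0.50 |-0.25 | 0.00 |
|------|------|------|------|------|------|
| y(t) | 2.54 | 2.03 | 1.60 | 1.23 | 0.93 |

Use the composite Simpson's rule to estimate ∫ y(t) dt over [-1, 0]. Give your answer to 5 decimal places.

1.64250

h = 0.25, n = 4.
(h/3)·[y₀ + 4y₁ + 2y₂ + 4y₃ + y₄] = 0.083333·(19.71) = 1.64250.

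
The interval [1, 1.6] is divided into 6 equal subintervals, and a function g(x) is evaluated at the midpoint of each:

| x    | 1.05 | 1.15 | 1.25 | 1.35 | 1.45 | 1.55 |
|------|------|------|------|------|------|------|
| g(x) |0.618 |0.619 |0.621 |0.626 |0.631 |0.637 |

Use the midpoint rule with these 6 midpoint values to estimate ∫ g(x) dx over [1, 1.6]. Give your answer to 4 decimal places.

h = 0.1, n = 6.
h·[y(m₁) + y(m₂) + y(m₃) + y(m₄) + y(m₅) + y(m₆)] = 0.1·(3.752) = 0.3752.

0.3752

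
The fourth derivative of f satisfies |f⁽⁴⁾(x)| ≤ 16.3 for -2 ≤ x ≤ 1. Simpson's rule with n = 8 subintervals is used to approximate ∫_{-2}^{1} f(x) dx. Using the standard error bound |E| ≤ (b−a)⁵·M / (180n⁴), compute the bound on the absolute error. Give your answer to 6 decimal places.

|E| ≤ (3)⁵·16.3 / (180·8⁴) = 3960.9/737280 = 0.005372.

0.005372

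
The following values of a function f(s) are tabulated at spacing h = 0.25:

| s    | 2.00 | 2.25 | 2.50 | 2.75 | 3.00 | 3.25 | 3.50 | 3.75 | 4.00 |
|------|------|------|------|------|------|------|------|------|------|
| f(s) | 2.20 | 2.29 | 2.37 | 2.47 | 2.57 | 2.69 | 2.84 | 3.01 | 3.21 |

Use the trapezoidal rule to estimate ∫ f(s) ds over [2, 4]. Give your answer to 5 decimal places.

5.23625

h = 0.25, n = 8.
(h/2)·[y₀ + 2y₁ + 2y₂ + 2y₃ + 2y₄ + 2y₅ + 2y₆ + 2y₇ + y₈] = 0.125·(41.89) = 5.23625.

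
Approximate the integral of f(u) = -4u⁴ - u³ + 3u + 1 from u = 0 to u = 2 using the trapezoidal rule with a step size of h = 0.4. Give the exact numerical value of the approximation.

h = (2 − 0)/5 = 0.4.
Nodes u₀,…,u₅ = 0, 0.4, 0.8, 1.2, 1.6, 2.
f(u) = -4u⁴ - u³ + 3u + 1: f₀=1, f₁=2.0336, f₂=1.2496, f₃=-5.4224, f₄=-24.5104, f₅=-65.
(h/2)·[f₀ + 2f₁ + 2f₂ + 2f₃ + 2f₄ + f₅] = 0.2·(-117.2992) = -23.45984.

-23.45984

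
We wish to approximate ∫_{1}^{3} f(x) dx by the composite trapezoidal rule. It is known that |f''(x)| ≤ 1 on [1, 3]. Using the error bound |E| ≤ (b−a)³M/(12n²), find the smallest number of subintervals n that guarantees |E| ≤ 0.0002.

Need 8/(12n²) ≤ 0.0002.
n² ≥ 8/(12·0.0002) = 3333.33 ⇒ n ≥ 57.7350, so the smallest n is 58.

58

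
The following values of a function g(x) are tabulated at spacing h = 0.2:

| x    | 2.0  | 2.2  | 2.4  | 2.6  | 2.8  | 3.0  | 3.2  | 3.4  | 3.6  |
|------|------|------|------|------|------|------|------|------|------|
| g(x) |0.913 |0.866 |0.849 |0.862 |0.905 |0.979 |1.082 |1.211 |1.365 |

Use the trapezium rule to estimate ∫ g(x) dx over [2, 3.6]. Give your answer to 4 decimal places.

1.5786

h = 0.2, n = 8.
(h/2)·[y₀ + 2y₁ + 2y₂ + 2y₃ + 2y₄ + 2y₅ + 2y₆ + 2y₇ + y₈] = 0.1·(15.786) = 1.5786.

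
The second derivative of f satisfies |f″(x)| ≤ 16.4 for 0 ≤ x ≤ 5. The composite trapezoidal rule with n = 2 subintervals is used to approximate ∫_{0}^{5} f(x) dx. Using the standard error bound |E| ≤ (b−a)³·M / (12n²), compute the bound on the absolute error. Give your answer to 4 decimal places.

|E| ≤ (5)³·16.4 / (12·2²) = 2050/48 = 42.7083.

42.7083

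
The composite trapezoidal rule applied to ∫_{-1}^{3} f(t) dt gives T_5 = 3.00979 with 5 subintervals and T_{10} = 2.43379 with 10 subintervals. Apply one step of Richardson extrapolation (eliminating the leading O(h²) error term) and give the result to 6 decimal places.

2.241790

R = (4·T_{10} − T_5) / 3 = (4·2.43379 − 3.00979)/3 = (6.72537)/3 = 2.241790.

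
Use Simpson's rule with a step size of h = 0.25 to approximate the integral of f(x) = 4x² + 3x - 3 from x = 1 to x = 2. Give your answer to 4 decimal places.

h = (2 − 1)/4 = 0.25.
Nodes x₀,…,x₄ = 1, 1.25, 1.5, 1.75, 2.
f(x) = 4x² + 3x - 3: f₀=4, f₁=7, f₂=10.5, f₃=14.5, f₄=19.
(h/3)·[f₀ + 4f₁ + 2f₂ + 4f₃ + f₄] = 0.083333·(130) = 10.8333.

10.8333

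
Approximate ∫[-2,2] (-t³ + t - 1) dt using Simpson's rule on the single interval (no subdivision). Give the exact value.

-4

S = (b−a)/6 · [f(-2) + 4f(0) + f(2)] = 0.666667·[5 + 4·(-1) + (-7)] = -4.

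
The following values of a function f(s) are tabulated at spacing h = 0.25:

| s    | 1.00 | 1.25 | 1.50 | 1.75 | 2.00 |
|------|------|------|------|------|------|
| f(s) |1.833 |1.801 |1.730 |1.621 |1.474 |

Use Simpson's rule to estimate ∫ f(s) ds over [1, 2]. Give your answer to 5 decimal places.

h = 0.25, n = 4.
(h/3)·[y₀ + 4y₁ + 2y₂ + 4y₃ + y₄] = 0.083333·(20.455) = 1.70458.

1.70458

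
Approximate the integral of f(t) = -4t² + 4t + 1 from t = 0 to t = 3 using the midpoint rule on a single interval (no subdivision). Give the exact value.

M = (b−a)·f(1.5) = 3·(-2) = -6.

-6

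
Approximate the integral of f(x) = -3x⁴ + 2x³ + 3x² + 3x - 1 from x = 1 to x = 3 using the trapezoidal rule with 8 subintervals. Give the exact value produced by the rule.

h = (3 − 1)/8 = 0.25.
Nodes x₀,…,x₈ = 1, 1.25, 1.5, 1.75, 2, 2.25, 2.5, 2.75, 3.
f(x) = -3x⁴ + 2x³ + 3x² + 3x - 1: f₀=4, f₁=4.01953125, f₂=1.8125, f₃=-3.98046875, f₄=-15, f₅=-33.16796875, f₆=-60.6875, f₇=-100.04296875, f₈=-154.
(h/2)·[f₀ + 2f₁ + 2f₂ + 2f₃ + 2f₄ + 2f₅ + 2f₆ + 2f₇ + f₈] = 0.125·(-564.09375) = -70.51171875.

-70.51171875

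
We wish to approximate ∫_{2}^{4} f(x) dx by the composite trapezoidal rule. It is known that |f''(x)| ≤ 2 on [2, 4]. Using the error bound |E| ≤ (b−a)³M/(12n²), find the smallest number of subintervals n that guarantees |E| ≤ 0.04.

Need 16/(12n²) ≤ 0.04.
n² ≥ 16/(12·0.04) = 33.3333 ⇒ n ≥ 5.7735, so the smallest n is 6.

6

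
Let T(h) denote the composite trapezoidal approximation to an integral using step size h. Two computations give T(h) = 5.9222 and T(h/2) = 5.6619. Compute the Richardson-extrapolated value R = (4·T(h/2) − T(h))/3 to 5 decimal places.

5.57513

R = (4·T(h/2) − T(h)) / 3 = (4·5.6619 − 5.9222)/3 = (16.7254)/3 = 5.57513.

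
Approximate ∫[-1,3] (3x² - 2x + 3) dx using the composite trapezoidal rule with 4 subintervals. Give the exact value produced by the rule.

h = (3 − (-1))/4 = 1.
Nodes x₀,…,x₄ = -1, 0, 1, 2, 3.
f(x) = 3x² - 2x + 3: f₀=8, f₁=3, f₂=4, f₃=11, f₄=24.
(h/2)·[f₀ + 2f₁ + 2f₂ + 2f₃ + f₄] = 0.5·(68) = 34.

34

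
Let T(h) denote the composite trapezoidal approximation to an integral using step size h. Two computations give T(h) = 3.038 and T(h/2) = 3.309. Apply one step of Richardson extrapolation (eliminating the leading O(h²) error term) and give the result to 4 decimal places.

R = (4·T(h/2) − T(h)) / 3 = (4·3.309 − 3.038)/3 = (10.198)/3 = 3.3993.

3.3993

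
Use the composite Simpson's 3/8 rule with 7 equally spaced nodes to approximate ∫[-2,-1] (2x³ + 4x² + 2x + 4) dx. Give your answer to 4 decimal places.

2.8333

h = (-1 − (-2))/6 = 0.166667.
Nodes x₀,…,x₆ = -2, -1.833333, -1.666667, -1.5, -1.333333, -1.166667, -1.
f(x) = 2x³ + 4x² + 2x + 4: f₀=0, f₁=1.453704, f₂=2.518519, f₃=3.25, f₄=3.703704, f₅=3.935185, f₆=4.
(3h/8)·[f₀ + 3f₁ + 3f₂ + 2f₃ + 3f₄ + 3f₅ + f₆] = 0.0625·(45.333333) = 2.8333.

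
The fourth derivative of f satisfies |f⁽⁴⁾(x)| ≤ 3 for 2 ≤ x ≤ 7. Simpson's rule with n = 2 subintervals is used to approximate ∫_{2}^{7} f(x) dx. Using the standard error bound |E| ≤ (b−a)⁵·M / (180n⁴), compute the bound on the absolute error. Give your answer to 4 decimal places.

|E| ≤ (5)⁵·3 / (180·2⁴) = 9375/2880 = 3.2552.

3.2552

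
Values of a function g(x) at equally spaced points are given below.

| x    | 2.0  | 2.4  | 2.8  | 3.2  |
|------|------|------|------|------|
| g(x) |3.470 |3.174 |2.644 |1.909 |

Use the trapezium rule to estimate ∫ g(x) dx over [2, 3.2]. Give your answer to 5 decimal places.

h = 0.4, n = 3.
(h/2)·[y₀ + 2y₁ + 2y₂ + y₃] = 0.2·(17.015) = 3.40300.

3.40300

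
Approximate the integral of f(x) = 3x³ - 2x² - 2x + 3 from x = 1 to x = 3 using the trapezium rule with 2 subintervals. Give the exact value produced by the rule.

h = (3 − 1)/2 = 1.
Nodes x₀,…,x₂ = 1, 2, 3.
f(x) = 3x³ - 2x² - 2x + 3: f₀=2, f₁=15, f₂=60.
(h/2)·[f₀ + 2f₁ + f₂] = 0.5·(92) = 46.

46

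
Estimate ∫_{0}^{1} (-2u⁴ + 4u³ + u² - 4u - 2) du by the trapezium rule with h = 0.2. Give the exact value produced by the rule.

h = (1 − 0)/5 = 0.2.
Nodes u₀,…,u₅ = 0, 0.2, 0.4, 0.6, 0.8, 1.
f(u) = -2u⁴ + 4u³ + u² - 4u - 2: f₀=-2, f₁=-2.7312, f₂=-3.2352, f₃=-3.4352, f₄=-3.3312, f₅=-3.
(h/2)·[f₀ + 2f₁ + 2f₂ + 2f₃ + 2f₄ + f₅] = 0.1·(-30.4656) = -3.04656.

-3.04656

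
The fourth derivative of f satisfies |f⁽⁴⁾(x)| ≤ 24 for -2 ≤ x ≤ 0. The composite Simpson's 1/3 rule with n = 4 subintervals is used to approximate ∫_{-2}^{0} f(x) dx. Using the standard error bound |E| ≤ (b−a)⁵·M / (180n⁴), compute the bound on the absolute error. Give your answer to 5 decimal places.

|E| ≤ (2)⁵·24 / (180·4⁴) = 768/46080 = 0.01667.

0.01667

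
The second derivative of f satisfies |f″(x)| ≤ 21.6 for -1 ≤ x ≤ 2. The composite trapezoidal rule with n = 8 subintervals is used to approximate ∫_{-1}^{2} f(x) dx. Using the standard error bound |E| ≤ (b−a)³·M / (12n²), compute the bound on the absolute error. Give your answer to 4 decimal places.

0.7594

|E| ≤ (3)³·21.6 / (12·8²) = 583.2/768 = 0.7594.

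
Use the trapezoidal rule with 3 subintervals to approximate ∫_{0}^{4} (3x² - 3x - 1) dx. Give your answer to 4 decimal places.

h = (4 − 0)/3 = 1.333333.
Nodes x₀,…,x₃ = 0, 1.333333, 2.666667, 4.
f(x) = 3x² - 3x - 1: f₀=-1, f₁=0.333333, f₂=12.333333, f₃=35.
(h/2)·[f₀ + 2f₁ + 2f₂ + f₃] = 0.666667·(59.333333) = 39.5556.

39.5556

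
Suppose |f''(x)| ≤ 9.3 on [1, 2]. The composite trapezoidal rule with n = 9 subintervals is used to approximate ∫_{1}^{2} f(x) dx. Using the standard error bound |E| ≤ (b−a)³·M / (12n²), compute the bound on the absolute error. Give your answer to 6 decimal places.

|E| ≤ (1)³·9.3 / (12·9²) = 9.3/972 = 0.009568.

0.009568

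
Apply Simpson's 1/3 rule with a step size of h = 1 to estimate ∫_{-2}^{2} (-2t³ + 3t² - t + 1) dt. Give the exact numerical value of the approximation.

h = (2 − (-2))/4 = 1.
Nodes t₀,…,t₄ = -2, -1, 0, 1, 2.
f(t) = -2t³ + 3t² - t + 1: f₀=31, f₁=7, f₂=1, f₃=1, f₄=-5.
(h/3)·[f₀ + 4f₁ + 2f₂ + 4f₃ + f₄] = 0.333333·(60) = 20.

20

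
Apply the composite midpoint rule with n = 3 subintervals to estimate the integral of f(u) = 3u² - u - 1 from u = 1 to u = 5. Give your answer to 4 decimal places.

106.2222

h = (5 − 1)/3 = 1.333333.
Midpoints m₁,…,m₃ = 1.666667, 3, 4.333333.
f(m₁)=5.666667, f(m₂)=23, f(m₃)=51.
h·[f(m₁) + f(m₂) + f(m₃)] = 1.333333·(79.666667) = 106.2222.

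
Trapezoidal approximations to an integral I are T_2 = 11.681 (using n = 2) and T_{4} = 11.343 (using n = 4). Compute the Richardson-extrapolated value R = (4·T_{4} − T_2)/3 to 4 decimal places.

11.2303

R = (4·T_{4} − T_2) / 3 = (4·11.343 − 11.681)/3 = (33.691)/3 = 11.2303.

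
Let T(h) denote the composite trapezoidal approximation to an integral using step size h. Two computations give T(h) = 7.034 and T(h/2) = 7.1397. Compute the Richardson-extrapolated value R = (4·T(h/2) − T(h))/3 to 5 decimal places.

7.17493

R = (4·T(h/2) − T(h)) / 3 = (4·7.1397 − 7.034)/3 = (21.5248)/3 = 7.17493.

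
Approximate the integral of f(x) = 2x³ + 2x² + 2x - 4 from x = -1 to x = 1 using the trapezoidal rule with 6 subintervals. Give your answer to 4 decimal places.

-6.5926

h = (1 − (-1))/6 = 0.333333.
Nodes x₀,…,x₆ = -1, -0.666667, -0.333333, 0, 0.333333, 0.666667, 1.
f(x) = 2x³ + 2x² + 2x - 4: f₀=-6, f₁=-5.037037, f₂=-4.518519, f₃=-4, f₄=-3.037037, f₅=-1.185185, f₆=2.
(h/2)·[f₀ + 2f₁ + 2f₂ + 2f₃ + 2f₄ + 2f₅ + f₆] = 0.166667·(-39.555556) = -6.5926.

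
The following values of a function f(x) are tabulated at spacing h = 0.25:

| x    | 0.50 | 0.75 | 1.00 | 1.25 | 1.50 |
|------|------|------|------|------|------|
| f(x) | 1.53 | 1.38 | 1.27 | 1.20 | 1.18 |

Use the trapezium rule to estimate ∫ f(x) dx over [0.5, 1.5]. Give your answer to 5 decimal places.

1.30125

h = 0.25, n = 4.
(h/2)·[y₀ + 2y₁ + 2y₂ + 2y₃ + y₄] = 0.125·(10.41) = 1.30125.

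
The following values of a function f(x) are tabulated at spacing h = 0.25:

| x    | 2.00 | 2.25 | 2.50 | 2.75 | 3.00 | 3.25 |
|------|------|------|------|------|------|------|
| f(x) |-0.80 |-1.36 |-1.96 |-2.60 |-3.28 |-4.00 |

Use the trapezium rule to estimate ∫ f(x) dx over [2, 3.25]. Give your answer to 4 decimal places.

-2.9000

h = 0.25, n = 5.
(h/2)·[y₀ + 2y₁ + 2y₂ + 2y₃ + 2y₄ + y₅] = 0.125·(-23.20) = -2.9000.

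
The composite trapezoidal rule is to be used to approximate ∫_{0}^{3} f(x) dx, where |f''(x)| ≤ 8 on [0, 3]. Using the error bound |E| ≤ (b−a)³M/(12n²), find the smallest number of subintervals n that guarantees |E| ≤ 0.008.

Need 216/(12n²) ≤ 0.008.
n² ≥ 216/(12·0.008) = 2250 ⇒ n ≥ 47.4342, so the smallest n is 48.

48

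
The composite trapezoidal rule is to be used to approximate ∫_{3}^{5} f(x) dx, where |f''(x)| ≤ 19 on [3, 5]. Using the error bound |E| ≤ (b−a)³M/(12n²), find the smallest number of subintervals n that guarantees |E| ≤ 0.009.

Need 152/(12n²) ≤ 0.009.
n² ≥ 152/(12·0.009) = 1407.41 ⇒ n ≥ 37.5154, so the smallest n is 38.

38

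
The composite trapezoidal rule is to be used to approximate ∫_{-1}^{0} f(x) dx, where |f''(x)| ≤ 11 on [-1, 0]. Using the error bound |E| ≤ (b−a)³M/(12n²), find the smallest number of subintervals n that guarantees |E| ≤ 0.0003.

56

Need 11/(12n²) ≤ 0.0003.
n² ≥ 11/(12·0.0003) = 3055.56 ⇒ n ≥ 55.2771, so the smallest n is 56.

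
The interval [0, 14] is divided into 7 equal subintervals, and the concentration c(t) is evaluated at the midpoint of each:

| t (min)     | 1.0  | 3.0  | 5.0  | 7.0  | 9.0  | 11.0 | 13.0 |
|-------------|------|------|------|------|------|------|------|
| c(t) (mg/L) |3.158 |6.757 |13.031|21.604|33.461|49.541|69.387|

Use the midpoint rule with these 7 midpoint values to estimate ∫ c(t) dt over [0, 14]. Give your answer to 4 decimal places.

h = 2, n = 7.
h·[y(m₁) + y(m₂) + y(m₃) + y(m₄) + y(m₅) + y(m₆) + y(m₇)] = 2·(196.939) = 393.8780.

393.8780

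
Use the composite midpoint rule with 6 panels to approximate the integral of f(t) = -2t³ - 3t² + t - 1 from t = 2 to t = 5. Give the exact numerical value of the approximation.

-412.5

h = (5 − 2)/6 = 0.5.
Midpoints m₁,…,m₆ = 2.25, 2.75, 3.25, 3.75, 4.25, 4.75.
f(m₁)=-36.71875, f(m₂)=-62.53125, f(m₃)=-98.09375, f(m₄)=-144.90625, f(m₅)=-204.46875, f(m₆)=-278.28125.
h·[f(m₁) + f(m₂) + f(m₃) + f(m₄) + f(m₅) + f(m₆)] = 0.5·(-825) = -412.5.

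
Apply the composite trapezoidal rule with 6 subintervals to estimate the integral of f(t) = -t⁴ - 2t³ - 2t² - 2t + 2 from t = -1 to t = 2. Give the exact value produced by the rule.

h = (2 − (-1))/6 = 0.5.
Nodes t₀,…,t₆ = -1, -0.5, 0, 0.5, 1, 1.5, 2.
f(t) = -t⁴ - 2t³ - 2t² - 2t + 2: f₀=3, f₁=2.6875, f₂=2, f₃=0.1875, f₄=-5, f₅=-17.3125, f₆=-42.
(h/2)·[f₀ + 2f₁ + 2f₂ + 2f₃ + 2f₄ + 2f₅ + f₆] = 0.25·(-73.875) = -18.46875.

-18.46875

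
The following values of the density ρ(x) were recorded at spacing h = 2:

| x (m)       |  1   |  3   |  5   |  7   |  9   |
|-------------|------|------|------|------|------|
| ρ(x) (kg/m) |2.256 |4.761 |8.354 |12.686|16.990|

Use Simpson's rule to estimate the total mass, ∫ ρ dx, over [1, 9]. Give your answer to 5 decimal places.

h = 2, n = 4.
(h/3)·[y₀ + 4y₁ + 2y₂ + 4y₃ + y₄] = 0.666667·(105.742) = 70.49467.

70.49467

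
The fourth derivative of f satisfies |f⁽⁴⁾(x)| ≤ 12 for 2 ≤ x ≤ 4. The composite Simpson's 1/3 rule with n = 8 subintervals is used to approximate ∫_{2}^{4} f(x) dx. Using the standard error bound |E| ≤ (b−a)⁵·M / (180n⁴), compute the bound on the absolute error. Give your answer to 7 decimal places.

|E| ≤ (2)⁵·12 / (180·8⁴) = 384/737280 = 0.0005208.

0.0005208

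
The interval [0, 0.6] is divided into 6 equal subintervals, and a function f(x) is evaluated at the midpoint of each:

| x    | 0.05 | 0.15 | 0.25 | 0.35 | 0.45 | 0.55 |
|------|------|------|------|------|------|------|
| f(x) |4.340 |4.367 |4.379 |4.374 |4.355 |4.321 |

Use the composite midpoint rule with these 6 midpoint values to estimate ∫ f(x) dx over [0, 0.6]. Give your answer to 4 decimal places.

h = 0.1, n = 6.
h·[y(m₁) + y(m₂) + y(m₃) + y(m₄) + y(m₅) + y(m₆)] = 0.1·(26.136) = 2.6136.

2.6136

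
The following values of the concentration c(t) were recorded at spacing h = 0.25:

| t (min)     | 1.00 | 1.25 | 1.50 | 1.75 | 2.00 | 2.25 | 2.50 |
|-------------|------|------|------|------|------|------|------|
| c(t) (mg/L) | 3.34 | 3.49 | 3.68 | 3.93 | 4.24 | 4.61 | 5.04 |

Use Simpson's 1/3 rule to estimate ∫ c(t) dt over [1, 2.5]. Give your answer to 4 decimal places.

h = 0.25, n = 6.
(h/3)·[y₀ + 4y₁ + 2y₂ + 4y₃ + 2y₄ + 4y₅ + y₆] = 0.083333·(72.34) = 6.0283.

6.0283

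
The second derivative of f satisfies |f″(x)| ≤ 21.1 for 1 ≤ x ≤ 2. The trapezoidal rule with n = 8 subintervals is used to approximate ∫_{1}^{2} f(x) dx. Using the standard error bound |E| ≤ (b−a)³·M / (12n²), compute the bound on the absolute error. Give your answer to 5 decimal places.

0.02747

|E| ≤ (1)³·21.1 / (12·8²) = 21.1/768 = 0.02747.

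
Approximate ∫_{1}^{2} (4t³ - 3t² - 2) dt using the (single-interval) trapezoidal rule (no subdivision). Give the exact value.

T = (b−a)/2 · [f(1) + f(2)] = 0.5·[(-1) + 18] = 8.5.

8.5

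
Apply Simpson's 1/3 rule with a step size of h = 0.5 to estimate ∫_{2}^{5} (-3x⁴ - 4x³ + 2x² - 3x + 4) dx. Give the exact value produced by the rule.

h = (5 − 2)/6 = 0.5.
Nodes x₀,…,x₆ = 2, 2.5, 3, 3.5, 4, 4.5, 5.
f(x) = -3x⁴ - 4x³ + 2x² - 3x + 4: f₀=-74, f₁=-170.6875, f₂=-338, f₃=-603.6875, f₄=-1000, f₅=-1563.6875, f₆=-2336.
(h/3)·[f₀ + 4f₁ + 2f₂ + 4f₃ + 2f₄ + 4f₅ + f₆] = 0.166667·(-14438.25) = -2406.375.

-2406.375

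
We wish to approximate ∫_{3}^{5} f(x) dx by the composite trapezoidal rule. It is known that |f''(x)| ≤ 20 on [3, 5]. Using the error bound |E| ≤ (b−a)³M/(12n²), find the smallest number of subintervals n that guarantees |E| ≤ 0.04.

Need 160/(12n²) ≤ 0.04.
n² ≥ 160/(12·0.04) = 333.333 ⇒ n ≥ 18.2574, so the smallest n is 19.

19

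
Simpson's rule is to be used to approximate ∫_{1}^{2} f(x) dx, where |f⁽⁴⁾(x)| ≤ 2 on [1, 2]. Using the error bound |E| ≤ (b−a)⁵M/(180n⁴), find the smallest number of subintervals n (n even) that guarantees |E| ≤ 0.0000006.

12

Need 2/(180n⁴) ≤ 0.0000006.
n⁴ ≥ 2/(180·0.0000006) = 18518.5 ⇒ n ≥ 11.6655, so the smallest even n is 12. (n must be even for Simpson's rule.)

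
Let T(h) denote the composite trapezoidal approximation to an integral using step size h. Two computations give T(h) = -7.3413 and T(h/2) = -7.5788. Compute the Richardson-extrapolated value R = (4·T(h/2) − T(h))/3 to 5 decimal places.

R = (4·T(h/2) − T(h)) / 3 = (4·(-7.5788) − (-7.3413))/3 = (-22.9739)/3 = -7.65797.

-7.65797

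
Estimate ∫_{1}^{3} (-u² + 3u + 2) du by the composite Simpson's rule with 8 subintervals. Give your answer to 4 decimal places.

h = (3 − 1)/8 = 0.25.
Nodes u₀,…,u₈ = 1, 1.25, 1.5, 1.75, 2, 2.25, 2.5, 2.75, 3.
f(u) = -u² + 3u + 2: f₀=4, f₁=4.1875, f₂=4.25, f₃=4.1875, f₄=4, f₅=3.6875, f₆=3.25, f₇=2.6875, f₈=2.
(h/3)·[f₀ + 4f₁ + 2f₂ + 4f₃ + 2f₄ + 4f₅ + 2f₆ + 4f₇ + f₈] = 0.083333·(88) = 7.3333.

7.3333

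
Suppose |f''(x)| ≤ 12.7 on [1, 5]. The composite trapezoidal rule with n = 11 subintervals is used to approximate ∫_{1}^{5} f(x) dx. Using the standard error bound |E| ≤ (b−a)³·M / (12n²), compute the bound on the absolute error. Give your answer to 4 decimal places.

0.5598

|E| ≤ (4)³·12.7 / (12·11²) = 812.8/1452 = 0.5598.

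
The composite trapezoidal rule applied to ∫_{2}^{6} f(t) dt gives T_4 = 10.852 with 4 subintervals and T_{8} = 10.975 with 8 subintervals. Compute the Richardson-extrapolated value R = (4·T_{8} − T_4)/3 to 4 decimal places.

R = (4·T_{8} − T_4) / 3 = (4·10.975 − 10.852)/3 = (33.048)/3 = 11.0160.

11.0160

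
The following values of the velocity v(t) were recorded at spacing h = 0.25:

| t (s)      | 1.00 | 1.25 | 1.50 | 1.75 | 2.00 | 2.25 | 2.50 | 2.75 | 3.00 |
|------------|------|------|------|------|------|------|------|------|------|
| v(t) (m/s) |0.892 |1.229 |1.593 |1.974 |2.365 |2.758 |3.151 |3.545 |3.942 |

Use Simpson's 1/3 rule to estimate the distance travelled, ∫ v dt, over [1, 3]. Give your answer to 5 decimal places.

4.75633

h = 0.25, n = 8.
(h/3)·[y₀ + 4y₁ + 2y₂ + 4y₃ + 2y₄ + 4y₅ + 2y₆ + 4y₇ + y₈] = 0.083333·(57.076) = 4.75633.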